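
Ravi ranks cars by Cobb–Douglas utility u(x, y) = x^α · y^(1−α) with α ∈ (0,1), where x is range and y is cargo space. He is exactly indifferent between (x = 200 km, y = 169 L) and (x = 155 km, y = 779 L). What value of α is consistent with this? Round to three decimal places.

α ≈ 0.857

Set the two utilities equal: 200^α·169^(1−α) = 155^α·779^(1−α).
Taking logs: α·ln 200 + (1−α)·ln 169 = α·ln 155 + (1−α)·ln 779, i.e. α·0.254892 = (1−α)·1.528112.
Thus α·(1.783004) = 1.528112, so α = 1.528112/1.783004 ≈ 0.857.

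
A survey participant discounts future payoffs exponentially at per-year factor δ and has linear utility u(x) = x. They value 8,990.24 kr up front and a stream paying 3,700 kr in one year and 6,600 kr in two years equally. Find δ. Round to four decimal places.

δ ≈ 0.9200

The stream is worth 3700δ + 6600δ² today, so 3700δ + 6600δ² = 8990.24.
So 6600δ² + 3700δ − 8990.24 = 0.
The positive root is δ = [−3700 + √(3700² + 4·6600·8990.24)] / (2·6600) = (−3700 + 15844.000)/13200 ≈ 0.9200.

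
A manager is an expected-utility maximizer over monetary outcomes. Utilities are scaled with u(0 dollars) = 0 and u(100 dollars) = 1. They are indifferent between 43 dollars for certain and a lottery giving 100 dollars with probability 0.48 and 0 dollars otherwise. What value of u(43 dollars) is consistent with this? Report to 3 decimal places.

0.480

u(43 dollars) equals the lottery's expected utility: 0.48·1 + 0.52·0 = 0.48.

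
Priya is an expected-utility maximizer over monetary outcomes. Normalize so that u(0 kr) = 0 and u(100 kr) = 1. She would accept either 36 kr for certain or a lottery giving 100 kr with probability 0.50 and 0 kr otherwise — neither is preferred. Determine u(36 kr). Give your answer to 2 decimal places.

0.50

The indifference gives u(36 kr) = 0.50·u(100 kr) + 0.50·u(0 kr) = 0.50·1 + 0.50·0 = 0.50.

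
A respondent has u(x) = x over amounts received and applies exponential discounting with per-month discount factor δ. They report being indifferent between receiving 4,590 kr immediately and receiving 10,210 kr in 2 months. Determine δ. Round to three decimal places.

The payoff in 2 months is discounted by δ^2, so u(4590) = δ^2·u(10210) and δ^2 = u(4590)/u(10210).
With u(x) = x: δ^2 = 4590/10210 = 0.44956.
Taking the square root: δ = 0.44956^(1/2) ≈ 0.670.

δ ≈ 0.670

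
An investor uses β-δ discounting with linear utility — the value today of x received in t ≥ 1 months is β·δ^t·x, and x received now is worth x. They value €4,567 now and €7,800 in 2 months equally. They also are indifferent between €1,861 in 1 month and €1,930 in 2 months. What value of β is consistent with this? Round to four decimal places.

Both payoffs in the second observation are in the future, so β drops out: δ^1·1861 = δ^2·1930 ⇒ δ = 1861/1930 = 0.96425.
The first indifference: 4567 = β·δ^2·7800, so β = 4567/(δ^2·7800) = 4567/(0.92978·7800) ≈ 0.6297.

β ≈ 0.6297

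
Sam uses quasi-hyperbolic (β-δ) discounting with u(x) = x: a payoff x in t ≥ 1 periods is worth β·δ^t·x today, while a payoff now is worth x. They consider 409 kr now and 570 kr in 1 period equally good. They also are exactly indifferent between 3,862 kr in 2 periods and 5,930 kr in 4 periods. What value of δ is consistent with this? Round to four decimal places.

The second indifference involves only future payoffs, so β cancels: β·δ^2·3862 = β·δ^4·5930, giving δ^2 = 3862/5930 = 0.65126, so δ = 0.80701.

δ ≈ 0.8070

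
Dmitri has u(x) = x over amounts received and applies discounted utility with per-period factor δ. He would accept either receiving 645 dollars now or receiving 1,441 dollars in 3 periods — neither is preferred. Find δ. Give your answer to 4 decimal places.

δ ≈ 0.7649

Indifference means u(645) = δ^3 · u(1441), so δ^3 = u(645)/u(1441).
With u(x) = x: δ^3 = 645/1441 = 0.44761.
Taking the cube root: δ = 0.44761^(1/3) ≈ 0.7649.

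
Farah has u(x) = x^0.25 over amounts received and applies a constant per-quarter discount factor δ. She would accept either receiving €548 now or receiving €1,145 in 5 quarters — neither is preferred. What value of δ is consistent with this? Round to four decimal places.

δ ≈ 0.9638

The payoff in 5 quarters is discounted by δ^5, so u(548) = δ^5·u(1145) and δ^5 = u(548)/u(1145).
Since u(x) = x^0.25, δ^5 = (548/1145)^0.25 = 0.47860^0.25 = 0.83175.
Taking the 5th root: δ = 0.83175^(1/5) ≈ 0.9638.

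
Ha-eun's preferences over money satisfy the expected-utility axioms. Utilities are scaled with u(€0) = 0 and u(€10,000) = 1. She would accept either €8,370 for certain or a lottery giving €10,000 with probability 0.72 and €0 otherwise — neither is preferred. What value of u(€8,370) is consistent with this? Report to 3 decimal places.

The indifference gives u(€8,370) = 0.72·u(€10,000) + 0.28·u(€0) = 0.72·1 + 0.28·0 = 0.72.

0.720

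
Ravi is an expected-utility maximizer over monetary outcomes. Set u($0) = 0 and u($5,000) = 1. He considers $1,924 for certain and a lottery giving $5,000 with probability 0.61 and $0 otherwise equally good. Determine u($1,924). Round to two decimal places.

The indifference gives u($1,924) = 0.61·u($5,000) + 0.39·u($0) = 0.61·1 + 0.39·0 = 0.61.

0.61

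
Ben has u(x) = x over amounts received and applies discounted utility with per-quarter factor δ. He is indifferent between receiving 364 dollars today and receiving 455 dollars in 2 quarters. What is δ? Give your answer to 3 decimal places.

δ ≈ 0.894

The payoff in 2 quarters is discounted by δ^2, so u(364) = δ^2·u(455) and δ^2 = u(364)/u(455).
With u(x) = x: δ^2 = 364/455 = 0.80000.
So δ = 0.80000^(1/2) ≈ 0.894.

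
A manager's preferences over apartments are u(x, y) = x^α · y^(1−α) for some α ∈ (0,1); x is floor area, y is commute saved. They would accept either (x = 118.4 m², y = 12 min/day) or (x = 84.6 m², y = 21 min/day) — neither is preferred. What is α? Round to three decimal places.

α ≈ 0.625

The Cobb–Douglas utilities coincide, so 118.4^α·12^(1−α) = 84.6^α·21^(1−α).
Taking logs: α·ln 118.4 + (1−α)·ln 12 = α·ln 84.6 + (1−α)·ln 21, i.e. α·0.336134 = (1−α)·0.559616.
With A = 0.336134 and B = 0.559616: α·A = (1−α)·B, so α = B/(A+B) = 0.559616/0.895750 ≈ 0.625.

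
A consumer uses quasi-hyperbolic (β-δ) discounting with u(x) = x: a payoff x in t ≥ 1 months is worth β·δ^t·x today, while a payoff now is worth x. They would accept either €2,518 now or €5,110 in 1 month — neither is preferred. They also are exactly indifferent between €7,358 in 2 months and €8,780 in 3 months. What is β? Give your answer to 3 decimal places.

Both payoffs in the second observation are in the future, so β drops out: δ^2·7358 = δ^3·8780 ⇒ δ = 7358/8780 = 0.83804.
The first indifference: 2518 = β·δ·5110, so β = 2518/(δ·5110) = 2518/(0.83804·5110) ≈ 0.588.

β ≈ 0.588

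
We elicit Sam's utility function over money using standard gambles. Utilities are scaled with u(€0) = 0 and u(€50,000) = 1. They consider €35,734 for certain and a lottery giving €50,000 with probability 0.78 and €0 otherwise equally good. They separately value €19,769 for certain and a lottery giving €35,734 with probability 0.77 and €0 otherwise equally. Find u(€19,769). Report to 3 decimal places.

0.601

First, u(€35,734) = 0.78·u(€50,000) + 0.22·u(€0) = 0.78.
The second indifference gives u(€19,769) = 0.77·u(€35,734) + 0.23·u(€0) = 0.77·0.78 + 0.23·0.00 = 0.6006.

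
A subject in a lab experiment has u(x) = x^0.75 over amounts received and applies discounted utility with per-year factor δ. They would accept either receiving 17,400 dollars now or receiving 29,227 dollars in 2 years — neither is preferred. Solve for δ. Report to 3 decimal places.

δ ≈ 0.823

Indifference means u(17400) = δ^2 · u(29227), so δ^2 = u(17400)/u(29227).
With u(x) = x^0.75: δ^2 = 17400^0.75/29227^0.75 = (17400/29227)^0.75 = 0.67776.
So δ = 0.67776^(1/2) ≈ 0.823.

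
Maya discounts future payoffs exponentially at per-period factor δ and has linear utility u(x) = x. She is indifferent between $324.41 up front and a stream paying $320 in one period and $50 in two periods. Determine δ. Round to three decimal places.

Equating present values: 324.41 = 320δ + 50δ².
So 50δ² + 320δ − 324.41 = 0.
δ = (−320 + √(320² + 4·50·324.41)) / (2·50) = (−320 + √167282.00) / 100 ≈ 0.890.

δ ≈ 0.890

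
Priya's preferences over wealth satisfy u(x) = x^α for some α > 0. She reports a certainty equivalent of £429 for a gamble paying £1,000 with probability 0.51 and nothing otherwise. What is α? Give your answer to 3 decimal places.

EU(lottery) = 0.51·1000^α + 0.49·0 = 0.51·1000^α.
Setting u(429) equal to that: 429^α = 0.51·1000^α ⇒ (429/1000)^α = 0.51.
Taking logs: α·ln(429/1000) = ln(0.51), so α = -0.673345 / -0.846298 ≈ 0.796.

α ≈ 0.796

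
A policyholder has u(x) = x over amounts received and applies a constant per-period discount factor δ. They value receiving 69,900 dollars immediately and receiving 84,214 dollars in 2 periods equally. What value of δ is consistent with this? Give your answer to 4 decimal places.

Equating discounted utilities: u(69900) = δ^2·u(84214) ⇒ δ^2 = u(69900)/u(84214).
With u(x) = x: δ^2 = 69900/84214 = 0.83003.
Hence δ = (0.83003)^(1/2) = 0.911059.

δ ≈ 0.9111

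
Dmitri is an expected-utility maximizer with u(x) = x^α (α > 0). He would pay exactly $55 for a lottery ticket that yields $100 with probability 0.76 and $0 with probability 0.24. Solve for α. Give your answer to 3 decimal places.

α ≈ 0.459

EU(lottery) = 0.76·100^α + 0.24·0 = 0.76·100^α.
Equating: 55^α = 0.76·100^α, i.e. 0.5500^α = 0.76.
α = ln(0.76) / ln(55/100) = -0.274437/-0.597837 ≈ 0.459.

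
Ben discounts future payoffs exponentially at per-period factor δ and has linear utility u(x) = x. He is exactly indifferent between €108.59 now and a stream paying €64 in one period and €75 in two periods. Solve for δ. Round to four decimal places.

δ ≈ 0.8500

Equating present values: 108.59 = 64δ + 75δ².
That is, 75δ² + 64δ − 108.59 = 0, a quadratic in δ.
The positive root is δ = [−64 + √(64² + 4·75·108.59)] / (2·75) = (−64 + 191.502)/150 ≈ 0.8500.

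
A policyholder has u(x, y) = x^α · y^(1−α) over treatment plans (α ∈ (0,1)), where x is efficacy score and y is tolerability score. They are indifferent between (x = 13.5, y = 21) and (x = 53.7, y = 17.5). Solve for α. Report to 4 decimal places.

α ≈ 0.1166

Indifference: 13.5^α · 21^(1−α) = 53.7^α · 17.5^(1−α).
(13.5/53.7)^α = (17.5/21)^(1−α); take logs: α·ln(13.5/53.7) = (1−α)·ln(17.5/21), i.e. α·-1.3807233 = (1−α)·-0.1823216.
Thus α·(-1.5630449) = -0.1823216, so α = -0.1823216/-1.5630449 ≈ 0.1166.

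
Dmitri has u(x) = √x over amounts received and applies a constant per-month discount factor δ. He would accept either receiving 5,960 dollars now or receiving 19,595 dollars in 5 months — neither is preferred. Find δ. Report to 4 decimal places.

δ ≈ 0.8878

Indifference means u(5960) = δ^5 · u(19595), so δ^5 = u(5960)/u(19595).
With u(x) = √x: δ^5 = √5960/√19595 = √(5960/19595) = 0.55151.
Hence δ = (0.55151)^(1/5) = 0.887790.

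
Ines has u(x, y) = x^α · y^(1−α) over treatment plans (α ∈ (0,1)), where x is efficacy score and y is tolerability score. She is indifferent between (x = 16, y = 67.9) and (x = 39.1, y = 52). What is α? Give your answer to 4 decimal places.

α ≈ 0.2299

Indifference: 16^α · 67.9^(1−α) = 39.1^α · 52^(1−α).
Taking logs: α·ln 16 + (1−α)·ln 67.9 = α·ln 39.1 + (1−α)·ln 52, i.e. α·-0.8935337 = (1−α)·-0.2667923.
So α/(1−α) = (-0.2667923)/(-0.8935337) = 0.2985811, and α = 0.2985811/1.2985811 ≈ 0.2299.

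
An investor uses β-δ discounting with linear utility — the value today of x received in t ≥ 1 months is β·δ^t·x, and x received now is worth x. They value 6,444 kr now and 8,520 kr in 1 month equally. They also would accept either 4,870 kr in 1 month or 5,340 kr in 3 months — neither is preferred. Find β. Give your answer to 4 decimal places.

β ≈ 0.7920

The second indifference involves only future payoffs, so β cancels: β·δ^1·4870 = β·δ^3·5340, giving δ^2 = 4870/5340 = 0.91199, so δ = 0.95498.
The first indifference: 6444 = β·δ·8520, so β = 6444/(δ·8520) = 6444/(0.95498·8520) ≈ 0.7920.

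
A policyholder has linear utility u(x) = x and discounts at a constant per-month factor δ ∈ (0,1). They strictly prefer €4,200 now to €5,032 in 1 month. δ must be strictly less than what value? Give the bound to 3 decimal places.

δ < 0.835

Comparing present values: 4200 > δ·5032.
Dividing through by 5032 gives δ < 0.83466.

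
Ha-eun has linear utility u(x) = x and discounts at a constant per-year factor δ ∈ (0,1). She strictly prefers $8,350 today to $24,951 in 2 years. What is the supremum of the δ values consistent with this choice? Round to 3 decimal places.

Comparing present values: 8350 > δ^2·24951.
So δ^2 < 8350/24951 = 0.33466; taking the square root of both positive sides preserves the inequality.
δ < 0.33466^(1/2) = 0.578.

δ < 0.578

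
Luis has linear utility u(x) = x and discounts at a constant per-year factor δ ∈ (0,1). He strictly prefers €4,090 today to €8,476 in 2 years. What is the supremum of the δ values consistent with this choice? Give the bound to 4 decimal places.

Comparing present values: 4090 > δ^2·8476.
So δ^2 < 4090/8476 = 0.48254; taking the square root of both positive sides preserves the inequality.
δ < (4090/8476)^(1/2) ≈ 0.6947.

δ < 0.6947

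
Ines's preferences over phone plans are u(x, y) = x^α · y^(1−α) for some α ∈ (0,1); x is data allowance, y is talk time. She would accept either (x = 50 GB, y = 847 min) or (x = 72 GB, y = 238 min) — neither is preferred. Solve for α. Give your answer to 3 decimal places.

α ≈ 0.777

Indifference: 50^α · 847^(1−α) = 72^α · 238^(1−α).
Rearrange to (50/72)^α = (238/847)^(1−α) and take logs: α·-0.364643 = (1−α)·-1.269430.
With A = -0.364643 and B = -1.269430: α·A = (1−α)·B, so α = B/(A+B) = -1.269430/-1.634073 ≈ 0.777.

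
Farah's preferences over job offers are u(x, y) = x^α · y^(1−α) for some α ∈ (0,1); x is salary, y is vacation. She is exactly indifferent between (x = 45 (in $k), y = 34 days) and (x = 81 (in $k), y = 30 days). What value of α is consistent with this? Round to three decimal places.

Indifference: 45^α · 34^(1−α) = 81^α · 30^(1−α).
Rearrange to (45/81)^α = (30/34)^(1−α) and take logs: α·-0.587787 = (1−α)·-0.125163.
So α/(1−α) = (-0.125163)/(-0.587787) = 0.212939, and α = 0.212939/1.212939 ≈ 0.176.

α ≈ 0.176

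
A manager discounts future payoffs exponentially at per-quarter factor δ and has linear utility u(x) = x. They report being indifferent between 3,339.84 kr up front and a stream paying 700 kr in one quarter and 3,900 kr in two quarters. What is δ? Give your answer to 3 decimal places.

δ ≈ 0.840

Equating present values: 3339.84 = 700δ + 3900δ².
Rearranged: 3900δ² + 700δ − 3339.84 = 0.
By the quadratic formula (taking the positive root), δ = (−700 + √52591504.00) / 7800 ≈ 0.840.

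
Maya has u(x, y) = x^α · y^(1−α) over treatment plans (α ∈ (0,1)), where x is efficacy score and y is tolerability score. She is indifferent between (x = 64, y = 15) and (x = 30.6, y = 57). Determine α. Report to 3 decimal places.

α ≈ 0.644

The Cobb–Douglas utilities coincide, so 64^α·15^(1−α) = 30.6^α·57^(1−α).
Taking logs: α·ln 64 + (1−α)·ln 15 = α·ln 30.6 + (1−α)·ln 57, i.e. α·0.737883 = (1−α)·1.335001.
Thus α·(2.072884) = 1.335001, so α = 1.335001/2.072884 ≈ 0.644.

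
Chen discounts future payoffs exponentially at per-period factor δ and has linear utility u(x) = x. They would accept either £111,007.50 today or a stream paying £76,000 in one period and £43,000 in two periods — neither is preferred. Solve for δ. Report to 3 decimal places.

δ ≈ 0.950

Equating present values: 111007.50 = 76000δ + 43000δ².
So 43000δ² + 76000δ − 111007.50 = 0.
The positive root is δ = [−76000 + √(76000² + 4·43000·111007.50)] / (2·43000) = (−76000 + 157700.000)/86000 ≈ 0.950.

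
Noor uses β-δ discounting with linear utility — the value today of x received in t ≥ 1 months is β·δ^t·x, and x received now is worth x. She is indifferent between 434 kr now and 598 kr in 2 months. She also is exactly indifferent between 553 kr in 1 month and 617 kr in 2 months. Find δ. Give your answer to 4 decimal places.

Both payoffs in the second observation are in the future, so β drops out: δ^1·553 = δ^2·617 ⇒ δ = 553/617 = 0.89627.

δ ≈ 0.8963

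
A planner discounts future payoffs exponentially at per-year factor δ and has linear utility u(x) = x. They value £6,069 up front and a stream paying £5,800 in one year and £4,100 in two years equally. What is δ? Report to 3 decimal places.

Equating present values: 6069 = 5800δ + 4100δ².
Rearranged: 4100δ² + 5800δ − 6069 = 0.
δ = (−5800 + √(5800² + 4·4100·6069)) / (2·4100) = (−5800 + √133171600.00) / 8200 ≈ 0.700.

δ ≈ 0.700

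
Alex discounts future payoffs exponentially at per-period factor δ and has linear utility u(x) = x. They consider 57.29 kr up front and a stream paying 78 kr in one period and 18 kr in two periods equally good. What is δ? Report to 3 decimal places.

δ ≈ 0.640

Equating present values: 57.29 = 78δ + 18δ².
So 18δ² + 78δ − 57.29 = 0.
By the quadratic formula (taking the positive root), δ = (−78 + √10208.88) / 36 ≈ 0.640.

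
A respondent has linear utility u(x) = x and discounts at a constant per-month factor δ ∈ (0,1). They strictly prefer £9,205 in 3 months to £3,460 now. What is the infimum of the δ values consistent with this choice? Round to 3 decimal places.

δ > 0.722

Comparing present values: 3460 < δ^3·9205.
Dividing by 9205: δ^3 > 0.37588. Both sides are positive, so the cube root keeps the direction.
δ > (3460/9205)^(1/3) ≈ 0.722.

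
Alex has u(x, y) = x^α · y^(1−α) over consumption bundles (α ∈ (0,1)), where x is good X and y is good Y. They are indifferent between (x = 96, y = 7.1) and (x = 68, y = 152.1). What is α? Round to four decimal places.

Indifference: 96^α · 7.1^(1−α) = 68^α · 152.1^(1−α).
(96/68)^α = (152.1/7.1)^(1−α); take logs: α·ln(96/68) = (1−α)·ln(152.1/7.1), i.e. α·0.3448405 = (1−α)·3.0644434.
Thus α·(3.4092839) = 3.0644434, so α = 3.0644434/3.4092839 ≈ 0.8989.

α ≈ 0.8989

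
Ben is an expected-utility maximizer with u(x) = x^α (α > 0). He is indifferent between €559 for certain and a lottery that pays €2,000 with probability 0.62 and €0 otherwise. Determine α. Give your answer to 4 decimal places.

α ≈ 0.3750

EU(lottery) = 0.62·2000^α + 0.38·0 = 0.62·2000^α.
Indifference: 559^α = 0.62·2000^α, so (559/2000)^α = 0.62.
Take logs: α = ln 0.62 / ln(559/2000) ≈ 0.375003.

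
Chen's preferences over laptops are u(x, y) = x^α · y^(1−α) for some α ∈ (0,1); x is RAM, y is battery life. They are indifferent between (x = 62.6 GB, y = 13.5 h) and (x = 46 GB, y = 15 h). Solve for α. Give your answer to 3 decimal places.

α ≈ 0.255

Set the two utilities equal: 62.6^α·13.5^(1−α) = 46^α·15^(1−α).
(62.6/46)^α = (15/13.5)^(1−α); take logs: α·ln(62.6/46) = (1−α)·ln(15/13.5), i.e. α·0.308124 = (1−α)·0.105361.
With A = 0.308124 and B = 0.105361: α·A = (1−α)·B, so α = B/(A+B) = 0.105361/0.413485 ≈ 0.255.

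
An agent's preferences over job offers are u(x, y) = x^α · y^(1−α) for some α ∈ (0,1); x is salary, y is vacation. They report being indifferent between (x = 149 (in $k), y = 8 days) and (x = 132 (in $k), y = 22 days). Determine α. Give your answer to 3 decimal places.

Set the two utilities equal: 149^α·8^(1−α) = 132^α·22^(1−α).
Taking logs: α·ln 149 + (1−α)·ln 8 = α·ln 132 + (1−α)·ln 22, i.e. α·0.121144 = (1−α)·1.011601.
So α/(1−α) = (1.011601)/(0.121144) = 8.350401, and α = 8.350401/9.350401 ≈ 0.893.

α ≈ 0.893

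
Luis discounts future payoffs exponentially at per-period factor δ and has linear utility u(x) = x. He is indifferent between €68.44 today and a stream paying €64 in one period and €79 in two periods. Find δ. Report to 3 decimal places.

Equating present values: 68.44 = 64δ + 79δ².
So 79δ² + 64δ − 68.44 = 0.
The positive root is δ = [−64 + √(64² + 4·79·68.44)] / (2·79) = (−64 + 160.384)/158 ≈ 0.610.

δ ≈ 0.610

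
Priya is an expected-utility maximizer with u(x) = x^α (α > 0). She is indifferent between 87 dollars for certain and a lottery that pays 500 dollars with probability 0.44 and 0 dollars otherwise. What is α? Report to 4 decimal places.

α ≈ 0.4695

The lottery's expected utility is 0.44·u(500) + 0.56·u(0) = 0.44·500^α (since u(0) = 0 for α > 0).
Equating: 87^α = 0.44·500^α, i.e. 0.1740^α = 0.44.
α = ln(0.44) / ln(87/500) = -0.8209806/-1.7487000 ≈ 0.4695.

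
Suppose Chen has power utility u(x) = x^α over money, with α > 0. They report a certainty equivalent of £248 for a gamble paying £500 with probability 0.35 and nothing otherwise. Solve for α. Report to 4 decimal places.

The lottery's expected utility is 0.35·u(500) + 0.65·u(0) = 0.35·500^α (since u(0) = 0 for α > 0).
Equating: 248^α = 0.35·500^α, i.e. 0.4960^α = 0.35.
α = ln(0.35) / ln(248/500) = -1.0498221/-0.7011794 ≈ 1.4972.

α ≈ 1.4972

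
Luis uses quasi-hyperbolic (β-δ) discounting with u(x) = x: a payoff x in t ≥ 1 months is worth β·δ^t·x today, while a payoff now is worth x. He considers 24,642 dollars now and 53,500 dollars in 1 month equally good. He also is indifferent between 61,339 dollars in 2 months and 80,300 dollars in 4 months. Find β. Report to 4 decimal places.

β ≈ 0.5270

Both payoffs in the second observation are in the future, so β drops out: δ^2·61339 = δ^4·80300 ⇒ δ^2 = 61339/80300 = 0.76387, so δ = 0.87400.
Substituting δ into 24642 = β·δ·53500: β = 24642/(46758.907) ≈ 0.5270.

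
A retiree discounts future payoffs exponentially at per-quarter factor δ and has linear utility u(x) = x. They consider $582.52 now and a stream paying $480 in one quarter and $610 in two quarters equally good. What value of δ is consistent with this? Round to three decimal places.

The stream is worth 480δ + 610δ² today, so 480δ + 610δ² = 582.52.
So 610δ² + 480δ − 582.52 = 0.
The positive root is δ = [−480 + √(480² + 4·610·582.52)] / (2·610) = (−480 + 1285.204)/1220 ≈ 0.660.

δ ≈ 0.660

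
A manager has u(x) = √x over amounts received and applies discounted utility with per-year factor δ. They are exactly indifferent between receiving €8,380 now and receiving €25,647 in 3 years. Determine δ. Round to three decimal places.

δ ≈ 0.830

Indifference means u(8380) = δ^3 · u(25647), so δ^3 = u(8380)/u(25647).
Since u(x) = √x, δ^3 = √(8380/25647) = 0.57162.
Taking the cube root: δ = 0.57162^(1/3) ≈ 0.830.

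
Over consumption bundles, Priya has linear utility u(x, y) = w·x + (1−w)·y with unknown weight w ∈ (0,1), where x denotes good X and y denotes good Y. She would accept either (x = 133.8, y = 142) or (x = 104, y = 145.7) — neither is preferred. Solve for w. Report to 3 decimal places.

Indifference: w·133.8 + (1−w)·142 = w·104 + (1−w)·145.7.
Collecting terms: w·29.8 = (1−w)·3.7.
The marginal rate of substitution is 3.7/29.8, so w = 3.7/(29.8+3.7) = 0.110.

w = 0.110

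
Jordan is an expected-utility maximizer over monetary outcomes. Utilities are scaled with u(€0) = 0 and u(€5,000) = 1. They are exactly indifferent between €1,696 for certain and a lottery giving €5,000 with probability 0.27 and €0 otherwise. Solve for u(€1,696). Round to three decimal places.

0.270

u(€1,696) equals the lottery's expected utility: 0.27·1 + 0.73·0 = 0.27.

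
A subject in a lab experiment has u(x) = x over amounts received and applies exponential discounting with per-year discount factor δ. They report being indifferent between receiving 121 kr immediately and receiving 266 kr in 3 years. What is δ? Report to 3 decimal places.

δ ≈ 0.769

Equating discounted utilities: u(121) = δ^3·u(266) ⇒ δ^3 = u(121)/u(266).
With u(x) = x: δ^3 = 121/266 = 0.45489.
Hence δ = (0.45489)^(1/3) = 0.76907.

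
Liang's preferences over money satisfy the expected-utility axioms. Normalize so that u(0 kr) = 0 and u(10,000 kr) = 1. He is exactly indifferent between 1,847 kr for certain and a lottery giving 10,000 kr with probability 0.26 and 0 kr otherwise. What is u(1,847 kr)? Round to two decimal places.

0.26

The indifference gives u(1,847 kr) = 0.26·u(10,000 kr) + 0.74·u(0 kr) = 0.26·1 + 0.74·0 = 0.26.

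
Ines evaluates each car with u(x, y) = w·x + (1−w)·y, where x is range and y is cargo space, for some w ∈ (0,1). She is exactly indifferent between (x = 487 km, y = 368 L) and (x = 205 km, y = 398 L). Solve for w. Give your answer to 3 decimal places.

w = 0.096

Indifference: w·487 + (1−w)·368 = w·205 + (1−w)·398.
Collecting terms: w·282 = (1−w)·30.
The marginal rate of substitution is 30/282, so w = 30/(282+30) = 0.096.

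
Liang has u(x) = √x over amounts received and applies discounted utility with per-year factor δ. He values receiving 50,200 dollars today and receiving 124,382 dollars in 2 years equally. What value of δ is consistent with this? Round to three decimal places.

Indifference means u(50200) = δ^2 · u(124382), so δ^2 = u(50200)/u(124382).
Since u(x) = √x, δ^2 = √(50200/124382) = 0.63529.
So δ = 0.63529^(1/2) ≈ 0.797.

δ ≈ 0.797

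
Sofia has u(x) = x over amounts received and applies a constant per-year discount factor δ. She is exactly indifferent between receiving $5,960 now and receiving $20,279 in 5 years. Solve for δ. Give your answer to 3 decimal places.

δ ≈ 0.783

The payoff in 5 years is discounted by δ^5, so u(5960) = δ^5·u(20279) and δ^5 = u(5960)/u(20279).
With u(x) = x: δ^5 = 5960/20279 = 0.29390.
So δ = 0.29390^(1/5) ≈ 0.783.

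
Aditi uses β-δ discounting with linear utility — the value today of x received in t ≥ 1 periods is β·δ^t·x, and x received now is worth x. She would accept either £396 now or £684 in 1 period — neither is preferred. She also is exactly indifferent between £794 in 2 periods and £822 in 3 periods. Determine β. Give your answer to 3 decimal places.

β ≈ 0.599

Both payoffs in the second observation are in the future, so β drops out: δ^2·794 = δ^3·822 ⇒ δ = 794/822 = 0.96594.
Now use the now-vs-future pair: 396 = β·δ·684 gives β = 396/(0.96594·684) ≈ 0.599.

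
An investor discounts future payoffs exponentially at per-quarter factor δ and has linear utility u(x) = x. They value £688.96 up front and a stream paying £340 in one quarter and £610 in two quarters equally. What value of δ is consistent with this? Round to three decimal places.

δ ≈ 0.820

Equating present values: 688.96 = 340δ + 610δ².
That is, 610δ² + 340δ − 688.96 = 0, a quadratic in δ.
By the quadratic formula (taking the positive root), δ = (−340 + √1796662.40) / 1220 ≈ 0.820.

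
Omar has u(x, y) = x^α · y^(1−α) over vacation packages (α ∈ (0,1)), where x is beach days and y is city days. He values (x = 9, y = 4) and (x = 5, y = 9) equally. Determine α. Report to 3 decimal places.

α ≈ 0.580

Indifference: 9^α · 4^(1−α) = 5^α · 9^(1−α).
(9/5)^α = (9/4)^(1−α); take logs: α·ln(9/5) = (1−α)·ln(9/4), i.e. α·0.587787 = (1−α)·0.810930.
With A = 0.587787 and B = 0.810930: α·A = (1−α)·B, so α = B/(A+B) = 0.810930/1.398717 ≈ 0.580.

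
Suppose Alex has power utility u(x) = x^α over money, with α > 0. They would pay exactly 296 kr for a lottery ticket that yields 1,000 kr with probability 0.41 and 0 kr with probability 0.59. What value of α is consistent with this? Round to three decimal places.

The lottery's expected utility is 0.41·u(1000) + 0.59·u(0) = 0.41·1000^α (since u(0) = 0 for α > 0).
Setting u(296) equal to that: 296^α = 0.41·1000^α ⇒ (296/1000)^α = 0.41.
Take logs: α = ln 0.41 / ln(296/1000) ≈ 0.73238.

α ≈ 0.732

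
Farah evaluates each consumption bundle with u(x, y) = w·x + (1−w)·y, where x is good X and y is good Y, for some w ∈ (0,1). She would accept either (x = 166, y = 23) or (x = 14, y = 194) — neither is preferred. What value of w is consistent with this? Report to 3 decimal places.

u(166,23) = u(14,194) means w·166 + (1−w)·23 = w·14 + (1−w)·194.
w·(166−14) = (1−w)·(194−23), i.e. w·152 = (1−w)·171.
The marginal rate of substitution is 171/152, so w = 171/(152+171) = 0.529.

w = 0.529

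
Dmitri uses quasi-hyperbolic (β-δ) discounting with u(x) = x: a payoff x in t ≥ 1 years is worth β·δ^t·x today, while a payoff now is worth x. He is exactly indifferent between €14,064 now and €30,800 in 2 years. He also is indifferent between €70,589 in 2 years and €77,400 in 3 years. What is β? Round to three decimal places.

β ≈ 0.549

From the later pair, β·δ^2·70589 = β·δ^3·77400; dividing through, δ = 70589/77400 = 0.91200.
Now use the now-vs-future pair: 14064 = β·δ^2·30800 gives β = 14064/(0.83175·30800) ≈ 0.549.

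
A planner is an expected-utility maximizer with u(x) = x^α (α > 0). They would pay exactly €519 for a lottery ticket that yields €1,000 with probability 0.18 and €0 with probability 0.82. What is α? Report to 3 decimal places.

EU(lottery) = 0.18·1000^α + 0.82·0 = 0.18·1000^α.
Setting u(519) equal to that: 519^α = 0.18·1000^α ⇒ (519/1000)^α = 0.18.
Taking logs: α·ln(519/1000) = ln(0.18), so α = -1.714798 / -0.655851 ≈ 2.615.

α ≈ 2.615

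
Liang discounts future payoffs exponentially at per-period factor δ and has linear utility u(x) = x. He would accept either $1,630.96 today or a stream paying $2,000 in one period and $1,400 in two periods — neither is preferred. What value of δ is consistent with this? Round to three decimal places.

δ ≈ 0.580

Equating present values: 1630.96 = 2000δ + 1400δ².
Rearranged: 1400δ² + 2000δ − 1630.96 = 0.
δ = (−2000 + √(2000² + 4·1400·1630.96)) / (2·1400) = (−2000 + √13133376.00) / 2800 ≈ 0.580.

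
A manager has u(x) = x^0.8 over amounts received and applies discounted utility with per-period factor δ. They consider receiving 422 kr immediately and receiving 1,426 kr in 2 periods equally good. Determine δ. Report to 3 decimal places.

δ ≈ 0.614

The payoff in 2 periods is discounted by δ^2, so u(422) = δ^2·u(1426) and δ^2 = u(422)/u(1426).
With u(x) = x^0.8: δ^2 = 422^0.8/1426^0.8 = (422/1426)^0.8 = 0.37753.
Taking the square root: δ = 0.37753^(1/2) ≈ 0.614.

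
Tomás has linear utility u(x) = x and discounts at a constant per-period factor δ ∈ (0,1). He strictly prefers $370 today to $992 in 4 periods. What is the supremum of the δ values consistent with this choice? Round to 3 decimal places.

δ < 0.781

Under u(x) = x this choice says 370 > δ^4·992.
So δ^4 < 370/992 = 0.37298; taking the 4th root of both positive sides preserves the inequality.
δ < 0.37298^(1/4) = 0.781.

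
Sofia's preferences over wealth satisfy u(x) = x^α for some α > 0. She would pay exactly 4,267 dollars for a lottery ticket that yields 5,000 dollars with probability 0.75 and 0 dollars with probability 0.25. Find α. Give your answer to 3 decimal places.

α ≈ 1.815

Since u(0) = 0, the lottery's EU is 0.75·5000^α.
Equating: 4267^α = 0.75·5000^α, i.e. 0.8534^α = 0.75.
α = ln(0.75) / ln(4267/5000) = -0.287682/-0.158527 ≈ 1.815.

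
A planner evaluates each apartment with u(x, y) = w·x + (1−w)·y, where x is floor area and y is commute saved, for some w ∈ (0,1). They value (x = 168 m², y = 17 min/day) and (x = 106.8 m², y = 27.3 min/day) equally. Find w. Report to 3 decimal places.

Equating utilities: w·168 + (1−w)·17 = w·106.8 + (1−w)·27.3.
Rearranging, 61.2·w − 10.3·(1−w) = 0.
So w/(1−w) = 10.3/61.2 = 0.1683, giving w = 10.3/(61.2+10.3) = 0.144.

w = 0.144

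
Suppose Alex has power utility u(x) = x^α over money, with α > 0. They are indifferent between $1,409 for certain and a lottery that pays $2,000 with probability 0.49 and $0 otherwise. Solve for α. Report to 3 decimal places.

α ≈ 2.037

The lottery's expected utility is 0.49·u(2000) + 0.51·u(0) = 0.49·2000^α (since u(0) = 0 for α > 0).
Equating: 1409^α = 0.49·2000^α, i.e. 0.7045^α = 0.49.
α = ln(0.49) / ln(1409/2000) = -0.713350/-0.350267 ≈ 2.037.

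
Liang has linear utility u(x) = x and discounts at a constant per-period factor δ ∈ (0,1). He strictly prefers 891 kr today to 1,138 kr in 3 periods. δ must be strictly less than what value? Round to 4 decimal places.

δ < 0.9217

Under u(x) = x this choice says 891 > δ^3·1138.
Dividing by 1138: δ^3 < 0.78295. Both sides are positive, so the cube root keeps the direction.
δ < (891/1138)^(1/3) ≈ 0.9217.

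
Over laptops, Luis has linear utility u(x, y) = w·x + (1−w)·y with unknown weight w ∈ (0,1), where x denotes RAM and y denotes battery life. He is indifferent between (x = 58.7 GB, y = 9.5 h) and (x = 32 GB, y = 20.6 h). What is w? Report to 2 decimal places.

w = 0.29

Equating utilities: w·58.7 + (1−w)·9.5 = w·32 + (1−w)·20.6.
Rearranging, 26.7·w − 11.1·(1−w) = 0.
The marginal rate of substitution is 11.1/26.7, so w = 11.1/(26.7+11.1) = 0.29.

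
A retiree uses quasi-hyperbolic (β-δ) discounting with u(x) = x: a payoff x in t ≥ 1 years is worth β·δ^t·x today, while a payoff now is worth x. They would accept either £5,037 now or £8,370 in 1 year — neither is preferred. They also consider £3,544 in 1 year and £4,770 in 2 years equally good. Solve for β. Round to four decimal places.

β ≈ 0.8100

From the later pair, β·δ^1·3544 = β·δ^2·4770; dividing through, δ = 3544/4770 = 0.74298.
Substituting δ into 5037 = β·δ·8370: β = 5037/(6218.717) ≈ 0.8100.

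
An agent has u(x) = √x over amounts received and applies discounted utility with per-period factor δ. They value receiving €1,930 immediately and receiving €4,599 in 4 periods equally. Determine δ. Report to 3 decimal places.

Indifference means u(1930) = δ^4 · u(4599), so δ^4 = u(1930)/u(4599).
With u(x) = √x: δ^4 = √1930/√4599 = √(1930/4599) = 0.64781.
Hence δ = (0.64781)^(1/4) = 0.89714.

δ ≈ 0.897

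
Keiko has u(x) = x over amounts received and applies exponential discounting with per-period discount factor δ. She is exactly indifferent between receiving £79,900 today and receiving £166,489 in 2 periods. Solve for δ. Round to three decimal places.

δ ≈ 0.693

The payoff in 2 periods is discounted by δ^2, so u(79900) = δ^2·u(166489) and δ^2 = u(79900)/u(166489).
With u(x) = x: δ^2 = 79900/166489 = 0.47991.
So δ = 0.47991^(1/2) ≈ 0.693.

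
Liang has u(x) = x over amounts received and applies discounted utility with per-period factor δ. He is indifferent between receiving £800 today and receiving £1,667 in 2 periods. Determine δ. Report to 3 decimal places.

δ ≈ 0.693

The payoff in 2 periods is discounted by δ^2, so u(800) = δ^2·u(1667) and δ^2 = u(800)/u(1667).
With u(x) = x: δ^2 = 800/1667 = 0.47990.
Hence δ = (0.47990)^(1/2) = 0.69275.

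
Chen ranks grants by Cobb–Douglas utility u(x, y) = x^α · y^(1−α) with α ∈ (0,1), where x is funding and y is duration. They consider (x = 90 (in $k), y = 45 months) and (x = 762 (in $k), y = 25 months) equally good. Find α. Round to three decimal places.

Indifference: 90^α · 45^(1−α) = 762^α · 25^(1−α).
Rearrange to (90/762)^α = (25/45)^(1−α) and take logs: α·-2.136137 = (1−α)·-0.587787.
Thus α·(-2.723924) = -0.587787, so α = -0.587787/-2.723924 ≈ 0.216.

α ≈ 0.216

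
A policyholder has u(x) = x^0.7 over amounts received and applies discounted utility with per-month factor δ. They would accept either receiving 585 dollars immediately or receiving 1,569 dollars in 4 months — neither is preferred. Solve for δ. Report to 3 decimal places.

Indifference means u(585) = δ^4 · u(1569), so δ^4 = u(585)/u(1569).
With u(x) = x^0.7: δ^4 = 585^0.7/1569^0.7 = (585/1569)^0.7 = 0.50127.
Taking the 4th root: δ = 0.50127^(1/4) ≈ 0.841.

δ ≈ 0.841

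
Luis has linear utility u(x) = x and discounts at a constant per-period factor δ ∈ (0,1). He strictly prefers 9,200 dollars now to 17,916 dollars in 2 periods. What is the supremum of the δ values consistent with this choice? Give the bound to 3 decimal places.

The preference means 9200 > δ^2·17916.
Hence δ^2 < 9200/17916 = 0.51351, and x ↦ x^(1/2) is increasing on (0,∞).
δ < (9200/17916)^(1/2) ≈ 0.717.

δ < 0.717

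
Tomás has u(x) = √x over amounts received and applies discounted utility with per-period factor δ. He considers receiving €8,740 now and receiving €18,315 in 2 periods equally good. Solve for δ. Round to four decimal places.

δ ≈ 0.8311

Indifference means u(8740) = δ^2 · u(18315), so δ^2 = u(8740)/u(18315).
Since u(x) = √x, δ^2 = √(8740/18315) = 0.69080.
Taking the square root: δ = 0.69080^(1/2) ≈ 0.8311.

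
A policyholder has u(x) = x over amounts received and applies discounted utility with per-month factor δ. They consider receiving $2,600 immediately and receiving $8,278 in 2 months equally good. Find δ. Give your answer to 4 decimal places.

Indifference means u(2600) = δ^2 · u(8278), so δ^2 = u(2600)/u(8278).
With u(x) = x: δ^2 = 2600/8278 = 0.31409.
Hence δ = (0.31409)^(1/2) = 0.560433.

δ ≈ 0.5604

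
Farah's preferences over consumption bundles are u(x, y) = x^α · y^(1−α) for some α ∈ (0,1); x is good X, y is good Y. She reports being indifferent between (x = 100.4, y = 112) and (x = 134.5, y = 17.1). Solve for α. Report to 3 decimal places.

α ≈ 0.865

The Cobb–Douglas utilities coincide, so 100.4^α·112^(1−α) = 134.5^α·17.1^(1−α).
Taking logs: α·ln 100.4 + (1−α)·ln 112 = α·ln 134.5 + (1−α)·ln 17.1, i.e. α·-0.292402 = (1−α)·-1.879420.
With A = -0.292402 and B = -1.879420: α·A = (1−α)·B, so α = B/(A+B) = -1.879420/-2.171822 ≈ 0.865.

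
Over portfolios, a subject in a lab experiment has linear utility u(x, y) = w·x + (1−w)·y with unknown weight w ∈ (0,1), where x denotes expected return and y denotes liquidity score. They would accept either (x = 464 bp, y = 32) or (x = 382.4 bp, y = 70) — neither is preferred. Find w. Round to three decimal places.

Indifference: w·464 + (1−w)·32 = w·382.4 + (1−w)·70.
Rearranging, 81.6·w − 38·(1−w) = 0.
The marginal rate of substitution is 38/81.6, so w = 38/(81.6+38) = 0.318.

w = 0.318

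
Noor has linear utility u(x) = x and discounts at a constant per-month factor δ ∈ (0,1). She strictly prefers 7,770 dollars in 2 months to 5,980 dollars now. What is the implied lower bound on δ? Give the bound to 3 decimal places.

Under u(x) = x this choice says 5980 < δ^2·7770.
Dividing by 7770: δ^2 > 0.76963. Both sides are positive, so the square root keeps the direction.
δ > 0.76963^(1/2) = 0.877.

δ > 0.877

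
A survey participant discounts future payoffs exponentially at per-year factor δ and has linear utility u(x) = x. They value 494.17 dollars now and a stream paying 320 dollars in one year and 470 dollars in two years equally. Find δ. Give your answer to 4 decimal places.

Equating present values: 494.17 = 320δ + 470δ².
Rearranged: 470δ² + 320δ − 494.17 = 0.
δ = (−320 + √(320² + 4·470·494.17)) / (2·470) = (−320 + √1031439.60) / 940 ≈ 0.7400.

δ ≈ 0.7400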